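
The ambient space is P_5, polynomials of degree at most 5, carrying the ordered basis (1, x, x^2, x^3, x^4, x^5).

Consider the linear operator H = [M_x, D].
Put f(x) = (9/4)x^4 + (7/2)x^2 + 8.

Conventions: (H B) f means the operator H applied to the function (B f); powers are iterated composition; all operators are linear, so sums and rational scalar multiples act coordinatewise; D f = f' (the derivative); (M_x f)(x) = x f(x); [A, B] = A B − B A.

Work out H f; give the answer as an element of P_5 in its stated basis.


D f = 9x^3 + 7x
M_x D f = 9x^4 + 7x^2
M_x f = (9/4)x^5 + (7/2)x^3 + 8x
D M_x f = (45/4)x^4 + (21/2)x^2 + 8
[M_x, D] f = -(9/4)x^4 - (7/2)x^2 - 8

the result is g(x) = -(9/4)x^4 - (7/2)x^2 - 8


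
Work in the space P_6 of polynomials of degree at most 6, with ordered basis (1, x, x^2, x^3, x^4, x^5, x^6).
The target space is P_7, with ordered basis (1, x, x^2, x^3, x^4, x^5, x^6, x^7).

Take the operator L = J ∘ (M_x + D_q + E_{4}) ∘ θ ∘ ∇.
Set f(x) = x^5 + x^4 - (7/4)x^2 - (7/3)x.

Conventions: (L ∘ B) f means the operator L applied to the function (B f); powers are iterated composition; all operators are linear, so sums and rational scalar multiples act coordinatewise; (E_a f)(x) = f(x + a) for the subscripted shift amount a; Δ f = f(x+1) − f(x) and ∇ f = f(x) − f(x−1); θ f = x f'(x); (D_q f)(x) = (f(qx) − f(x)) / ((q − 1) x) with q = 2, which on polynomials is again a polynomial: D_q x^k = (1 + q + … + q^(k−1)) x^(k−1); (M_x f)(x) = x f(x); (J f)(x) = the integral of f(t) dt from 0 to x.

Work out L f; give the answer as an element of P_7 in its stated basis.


∇ f = 5x^4 - 6x^3 + 4x^2 - (9/2)x - 7/12
θ ∇ f = 20x^4 - 18x^3 + 8x^2 - (9/2)x
M_x (θ ∘ ∇) f = 20x^5 - 18x^4 + 8x^3 - (9/2)x^2
D_q (θ ∘ ∇) f = 300x^3 - 126x^2 + 24x - 9/2
E_{4} (θ ∘ ∇) f = 20x^4 + 302x^3 + 1712x^2 + (8631/2)x + 4078
(M_x + D_q + E_{4}) (θ ∘ ∇) f = 20x^5 + 2x^4 + 610x^3 + (3163/2)x^2 + (8679/2)x + 8147/2
J (M_x + D_q + E_{4}) (θ ∘ ∇) f = (10/3)x^6 + (2/5)x^5 + (305/2)x^4 + (3163/6)x^3 + (8679/4)x^2 + (8147/2)x

the result is g(x) = (10/3)x^6 + (2/5)x^5 + (305/2)x^4 + (3163/6)x^3 + (8679/4)x^2 + (8147/2)x


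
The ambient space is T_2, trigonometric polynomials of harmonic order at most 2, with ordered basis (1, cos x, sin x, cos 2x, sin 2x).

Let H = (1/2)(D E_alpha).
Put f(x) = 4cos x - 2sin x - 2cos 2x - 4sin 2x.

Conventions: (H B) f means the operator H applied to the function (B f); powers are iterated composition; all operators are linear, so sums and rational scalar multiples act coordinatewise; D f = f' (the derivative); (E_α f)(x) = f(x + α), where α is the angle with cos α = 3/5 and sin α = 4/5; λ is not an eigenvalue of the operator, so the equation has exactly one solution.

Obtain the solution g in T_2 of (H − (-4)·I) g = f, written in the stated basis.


write g with unknown coordinates in the stated basis and equate coefficients in (H − (-4)·I) g = f
solving from the highest basis element down gives g = (100/87)cos x - (40/87)sin x - (180/233)cos 2x - (290/233)sin 2x
check: H g = -(52/87)cos x - (14/87)sin x + (254/233)cos 2x + (228/233)sin 2x
so H g − (-4)·g = 4cos x - 2sin x - 2cos 2x - 4sin 2x = f ✓

g(x) = (100/87)cos x - (40/87)sin x - (180/233)cos 2x - (290/233)sin 2x


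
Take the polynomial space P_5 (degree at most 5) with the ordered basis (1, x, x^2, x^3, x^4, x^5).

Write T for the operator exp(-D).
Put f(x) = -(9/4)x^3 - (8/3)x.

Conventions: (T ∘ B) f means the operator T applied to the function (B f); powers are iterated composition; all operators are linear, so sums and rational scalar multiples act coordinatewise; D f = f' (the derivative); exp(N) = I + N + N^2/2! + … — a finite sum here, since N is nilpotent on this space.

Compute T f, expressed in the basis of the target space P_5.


order-1 term: (27/4)x^2 + 8/3
order-2 term: -(27/4)x
order-3 term: 9/4
the series for exp(-D) f terminates at order 3
exp(-D) f = -(9/4)x^3 + (27/4)x^2 - (113/12)x + 59/12

g(x) = -(9/4)x^3 + (27/4)x^2 - (113/12)x + 59/12


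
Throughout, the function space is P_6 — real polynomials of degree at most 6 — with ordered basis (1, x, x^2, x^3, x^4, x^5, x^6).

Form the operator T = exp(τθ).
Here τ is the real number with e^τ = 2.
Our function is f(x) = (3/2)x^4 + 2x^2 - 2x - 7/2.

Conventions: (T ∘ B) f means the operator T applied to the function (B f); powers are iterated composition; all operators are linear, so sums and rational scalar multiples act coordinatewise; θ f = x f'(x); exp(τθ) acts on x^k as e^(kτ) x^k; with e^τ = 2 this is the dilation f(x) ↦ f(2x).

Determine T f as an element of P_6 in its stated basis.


exp(τθ) x^k = e^(kτ) x^k; with e^τ = 2 this sends x^k to 2^k x^k
x ↦ 2 x
x^2 ↦ 4 x^2
x^4 ↦ 16 x^4
applying this coordinatewise to f: exp(τθ) f = 24x^4 + 8x^2 - 4x - 7/2

g(x) = 24x^4 + 8x^2 - 4x - 7/2


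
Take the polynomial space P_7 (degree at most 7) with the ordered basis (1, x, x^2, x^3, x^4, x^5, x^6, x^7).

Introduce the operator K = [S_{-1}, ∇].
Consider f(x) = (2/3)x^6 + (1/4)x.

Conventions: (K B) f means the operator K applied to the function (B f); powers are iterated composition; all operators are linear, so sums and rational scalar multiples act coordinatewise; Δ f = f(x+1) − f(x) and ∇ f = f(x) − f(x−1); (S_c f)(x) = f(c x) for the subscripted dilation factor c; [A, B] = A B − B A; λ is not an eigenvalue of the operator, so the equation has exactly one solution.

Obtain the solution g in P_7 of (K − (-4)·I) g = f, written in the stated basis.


write g with unknown coordinates in the stated basis and equate coefficients in (K − (-4)·I) g = f
solving from the highest basis element down gives g = (1/6)x^6 + (1/2)x^5 - (5/4)x^4 - (5/6)x^3 - (5/4)x^2 - (51/16)x + 169/96
check: K g = -2x^5 + 5x^4 + (10/3)x^3 + 5x^2 + 13x - 169/24
so K g − (-4)·g = (2/3)x^6 + (1/4)x = f ✓

the image equals g(x) = (1/6)x^6 + (1/2)x^5 - (5/4)x^4 - (5/6)x^3 - (5/4)x^2 - (51/16)x + 169/96


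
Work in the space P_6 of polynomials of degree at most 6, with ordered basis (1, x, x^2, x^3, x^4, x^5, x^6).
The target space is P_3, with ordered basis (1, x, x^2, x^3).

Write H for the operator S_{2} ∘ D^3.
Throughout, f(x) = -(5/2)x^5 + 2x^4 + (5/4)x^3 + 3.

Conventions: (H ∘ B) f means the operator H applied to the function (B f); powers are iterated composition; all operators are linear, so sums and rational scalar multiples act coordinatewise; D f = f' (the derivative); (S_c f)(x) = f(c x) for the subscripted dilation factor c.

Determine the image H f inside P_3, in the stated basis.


D f = -(25/2)x^4 + 8x^3 + (15/4)x^2
D D f = -50x^3 + 24x^2 + (15/2)x
D D D f = -150x^2 + 48x + 15/2
S_{2} D^3 f = -600x^2 + 96x + 15/2

the image equals g(x) = -600x^2 + 96x + 15/2


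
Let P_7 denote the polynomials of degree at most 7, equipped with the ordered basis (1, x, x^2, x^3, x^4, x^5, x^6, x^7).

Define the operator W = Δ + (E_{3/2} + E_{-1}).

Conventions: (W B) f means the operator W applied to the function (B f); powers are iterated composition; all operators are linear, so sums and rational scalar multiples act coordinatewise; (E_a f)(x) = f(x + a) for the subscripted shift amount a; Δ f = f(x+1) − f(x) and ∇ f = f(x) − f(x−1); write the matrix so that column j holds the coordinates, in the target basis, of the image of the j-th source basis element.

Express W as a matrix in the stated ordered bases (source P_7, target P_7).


the matrix is [[2, 3/2, 17/4, 27/8, 113/16, 243/32, 857/64, 2187/128]; [0, 2, 3, 51/4, 27/2, 565/16, 729/16, 5999/64]; [0, 0, 2, 9/2, 51/2, 135/4, 1695/16, 5103/32]; [0, 0, 0, 2, 6, 85/2, 135/2, 3955/16]; [0, 0, 0, 0, 2, 15/2, 255/4, 945/8]; [0, 0, 0, 0, 0, 2, 9, 357/4]; [0, 0, 0, 0, 0, 0, 2, 21/2]; [0, 0, 0, 0, 0, 0, 0, 2]] (rows listed top to bottom)

image of 1: 2
image of x: 2x + 3/2
image of x^2: 2x^2 + 3x + 17/4
image of x^3: 2x^3 + (9/2)x^2 + (51/4)x + 27/8
image of x^4: 2x^4 + 6x^3 + (51/2)x^2 + (27/2)x + 113/16
image of x^5: 2x^5 + (15/2)x^4 + (85/2)x^3 + (135/4)x^2 + (565/16)x + 243/32
image of x^6: 2x^6 + 9x^5 + (255/4)x^4 + (135/2)x^3 + (1695/16)x^2 + (729/16)x + 857/64
image of x^7: 2x^7 + (21/2)x^6 + (357/4)x^5 + (945/8)x^4 + (3955/16)x^3 + (5103/32)x^2 + (5999/64)x + 2187/128
each image's coordinates form column j of the matrix


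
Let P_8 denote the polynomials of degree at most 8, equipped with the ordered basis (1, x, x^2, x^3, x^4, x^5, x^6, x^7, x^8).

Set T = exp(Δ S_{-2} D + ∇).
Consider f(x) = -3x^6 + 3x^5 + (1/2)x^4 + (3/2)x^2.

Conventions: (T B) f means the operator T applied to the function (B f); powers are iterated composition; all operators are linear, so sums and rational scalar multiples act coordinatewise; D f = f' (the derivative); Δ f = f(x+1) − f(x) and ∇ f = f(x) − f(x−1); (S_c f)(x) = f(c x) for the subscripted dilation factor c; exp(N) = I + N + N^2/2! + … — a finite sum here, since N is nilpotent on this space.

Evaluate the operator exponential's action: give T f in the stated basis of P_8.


order-1 term: -18x^5 + 2940x^4 + 6632x^3 + 7224x^2 + 3764x + 798
order-2 term: -45x^4 + 3090x^3 - 144402x^2 - 61215x - 22309
order-3 term: -60x^3 + 4620x^2 - 73258x + 234150
order-4 term: -45x^2 + 1995x - 48569/2
order-5 term: -18x + 444
order-6 term: -3
the series for exp(Δ S_{-2} D + ∇) f terminates at order 6
exp(Δ S_{-2} D + ∇) f = -3x^6 - 15x^5 + (5791/2)x^4 + 9662x^3 - (265203/2)x^2 - 128732x + 377591/2

the image equals g(x) = -3x^6 - 15x^5 + (5791/2)x^4 + 9662x^3 - (265203/2)x^2 - 128732x + 377591/2


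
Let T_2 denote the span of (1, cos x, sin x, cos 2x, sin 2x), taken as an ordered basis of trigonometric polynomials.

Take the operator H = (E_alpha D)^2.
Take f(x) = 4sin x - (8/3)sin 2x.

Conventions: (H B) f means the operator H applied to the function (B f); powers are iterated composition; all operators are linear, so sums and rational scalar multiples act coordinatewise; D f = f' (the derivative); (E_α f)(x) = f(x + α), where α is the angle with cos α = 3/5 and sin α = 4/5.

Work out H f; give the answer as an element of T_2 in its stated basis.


g(x) = -(96/25)cos x + (28/25)sin x - (3584/625)cos 2x - (16864/1875)sin 2x

D f = 4cos x - (16/3)cos 2x
E_alpha D f = (12/5)cos x - (16/5)sin x + (112/75)cos 2x + (128/25)sin 2x
D (E_alpha D) f = -(16/5)cos x - (12/5)sin x + (256/25)cos 2x - (224/75)sin 2x
E_alpha D (E_alpha D) f = -(96/25)cos x + (28/25)sin x - (3584/625)cos 2x - (16864/1875)sin 2x


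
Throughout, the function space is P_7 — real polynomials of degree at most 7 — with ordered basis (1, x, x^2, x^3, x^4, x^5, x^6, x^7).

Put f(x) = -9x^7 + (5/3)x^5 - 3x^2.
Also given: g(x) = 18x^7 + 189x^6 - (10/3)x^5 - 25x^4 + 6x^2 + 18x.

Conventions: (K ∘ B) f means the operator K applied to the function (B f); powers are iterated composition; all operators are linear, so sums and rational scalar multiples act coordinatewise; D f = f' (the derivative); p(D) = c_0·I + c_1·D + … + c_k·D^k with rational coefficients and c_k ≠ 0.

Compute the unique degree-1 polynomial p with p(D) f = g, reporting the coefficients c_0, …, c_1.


D^0 f = -9x^7 + (5/3)x^5 - 3x^2
D^1 f = -63x^6 + (25/3)x^4 - 6x
matching coefficients of g against c_0 f + c_1 Df + … from the top degree down determines the c_i
solution: c_0 = -2, c_1 = -3

c_0 = -2, c_1 = -3


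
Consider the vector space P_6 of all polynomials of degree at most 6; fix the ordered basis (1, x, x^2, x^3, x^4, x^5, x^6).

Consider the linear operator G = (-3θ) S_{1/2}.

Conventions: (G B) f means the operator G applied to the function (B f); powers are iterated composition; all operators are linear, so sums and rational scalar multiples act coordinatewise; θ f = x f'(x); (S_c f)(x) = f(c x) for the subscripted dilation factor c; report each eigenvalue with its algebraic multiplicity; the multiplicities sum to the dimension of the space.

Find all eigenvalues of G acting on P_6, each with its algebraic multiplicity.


λ = -3/2 (multiplicity 2), λ = -9/8 (multiplicity 1), λ = -3/4 (multiplicity 1), λ = -15/32 (multiplicity 1), λ = -9/32 (multiplicity 1), λ = 0 (multiplicity 1)

image of 1: 0
image of x: -(3/2)x
image of x^2: -(3/2)x^2
image of x^3: -(9/8)x^3
image of x^4: -(3/4)x^4
image of x^5: -(15/32)x^5
image of x^6: -(9/32)x^6
the matrix is upper triangular; its diagonal is (0, -3/2, -3/2, -9/8, -3/4, -15/32, -9/32)
for a triangular matrix the eigenvalues are the diagonal entries, with algebraic multiplicity their repetition count


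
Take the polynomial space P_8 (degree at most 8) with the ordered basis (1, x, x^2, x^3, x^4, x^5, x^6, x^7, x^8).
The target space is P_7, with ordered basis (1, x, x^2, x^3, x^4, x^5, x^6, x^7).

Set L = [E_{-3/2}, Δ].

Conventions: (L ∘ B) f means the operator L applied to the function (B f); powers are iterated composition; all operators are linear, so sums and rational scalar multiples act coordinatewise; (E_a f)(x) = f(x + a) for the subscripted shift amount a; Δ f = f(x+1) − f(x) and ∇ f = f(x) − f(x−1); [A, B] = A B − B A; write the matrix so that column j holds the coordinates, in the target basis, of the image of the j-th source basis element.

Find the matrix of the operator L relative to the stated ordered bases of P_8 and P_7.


image of 1: 0
image of x: 0
image of x^2: 0
image of x^3: 0
image of x^4: 0
image of x^5: 0
image of x^6: 0
image of x^7: 0
image of x^8: 0
each image's coordinates form column j of the matrix

the matrix is [[0, 0, 0, 0, 0, 0, 0, 0, 0]; [0, 0, 0, 0, 0, 0, 0, 0, 0]; [0, 0, 0, 0, 0, 0, 0, 0, 0]; [0, 0, 0, 0, 0, 0, 0, 0, 0]; [0, 0, 0, 0, 0, 0, 0, 0, 0]; [0, 0, 0, 0, 0, 0, 0, 0, 0]; [0, 0, 0, 0, 0, 0, 0, 0, 0]; [0, 0, 0, 0, 0, 0, 0, 0, 0]] (rows listed top to bottom)


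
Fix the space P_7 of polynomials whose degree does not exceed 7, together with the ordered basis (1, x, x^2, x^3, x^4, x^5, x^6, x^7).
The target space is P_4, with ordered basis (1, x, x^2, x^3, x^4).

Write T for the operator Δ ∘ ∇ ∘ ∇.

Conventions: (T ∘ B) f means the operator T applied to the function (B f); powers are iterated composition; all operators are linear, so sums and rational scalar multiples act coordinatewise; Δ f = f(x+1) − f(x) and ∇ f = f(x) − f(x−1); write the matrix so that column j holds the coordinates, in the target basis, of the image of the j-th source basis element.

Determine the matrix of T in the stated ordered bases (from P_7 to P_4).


the matrix is [[0, 0, 0, 6, -12, 30, -60, 126]; [0, 0, 0, 0, 24, -60, 180, -420]; [0, 0, 0, 0, 0, 60, -180, 630]; [0, 0, 0, 0, 0, 0, 120, -420]; [0, 0, 0, 0, 0, 0, 0, 210]] (rows listed top to bottom)

image of 1: 0
image of x: 0
image of x^2: 0
image of x^3: 6
image of x^4: 24x - 12
image of x^5: 60x^2 - 60x + 30
image of x^6: 120x^3 - 180x^2 + 180x - 60
image of x^7: 210x^4 - 420x^3 + 630x^2 - 420x + 126
each image's coordinates form column j of the matrix


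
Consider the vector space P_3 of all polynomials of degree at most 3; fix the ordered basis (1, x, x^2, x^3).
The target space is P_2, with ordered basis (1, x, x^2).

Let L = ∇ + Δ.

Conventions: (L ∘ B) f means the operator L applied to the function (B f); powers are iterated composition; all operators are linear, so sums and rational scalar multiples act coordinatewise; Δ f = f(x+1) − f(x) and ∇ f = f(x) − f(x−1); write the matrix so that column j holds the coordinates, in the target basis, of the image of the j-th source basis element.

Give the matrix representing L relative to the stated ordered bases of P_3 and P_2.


image of 1: 0
image of x: 2
image of x^2: 4x
image of x^3: 6x^2 + 2
each image's coordinates form column j of the matrix

the matrix is [[0, 2, 0, 2]; [0, 0, 4, 0]; [0, 0, 0, 6]] (rows listed top to bottom)


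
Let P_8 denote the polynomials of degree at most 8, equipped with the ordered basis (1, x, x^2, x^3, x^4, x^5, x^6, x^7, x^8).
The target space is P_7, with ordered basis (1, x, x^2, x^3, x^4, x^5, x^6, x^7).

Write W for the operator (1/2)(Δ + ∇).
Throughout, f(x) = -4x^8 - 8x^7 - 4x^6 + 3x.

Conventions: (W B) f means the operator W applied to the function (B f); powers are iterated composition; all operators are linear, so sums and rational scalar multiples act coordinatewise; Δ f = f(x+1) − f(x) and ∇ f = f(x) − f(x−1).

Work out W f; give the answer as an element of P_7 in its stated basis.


Δ f = -32x^7 - 168x^6 - 416x^5 - 620x^4 - 584x^3 - 340x^2 - 112x - 13
∇ f = -32x^7 + 56x^6 - 80x^5 + 60x^4 - 24x^3 + 4x^2 + 3
(Δ + ∇) f = -64x^7 - 112x^6 - 496x^5 - 560x^4 - 608x^3 - 336x^2 - 112x - 10
((1/2)(Δ + ∇)) f = -32x^7 - 56x^6 - 248x^5 - 280x^4 - 304x^3 - 168x^2 - 56x - 5

the result is g(x) = -32x^7 - 56x^6 - 248x^5 - 280x^4 - 304x^3 - 168x^2 - 56x - 5


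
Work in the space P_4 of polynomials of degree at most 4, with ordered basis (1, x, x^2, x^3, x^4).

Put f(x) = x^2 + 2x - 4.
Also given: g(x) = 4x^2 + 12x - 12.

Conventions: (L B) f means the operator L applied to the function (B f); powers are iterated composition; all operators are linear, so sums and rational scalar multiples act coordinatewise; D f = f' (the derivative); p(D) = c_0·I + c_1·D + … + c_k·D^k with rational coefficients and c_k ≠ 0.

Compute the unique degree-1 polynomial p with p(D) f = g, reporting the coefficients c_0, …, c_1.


D^0 f = x^2 + 2x - 4
D^1 f = 2x + 2
matching coefficients of g against c_0 f + c_1 Df + … from the top degree down determines the c_i
solution: c_0 = 4, c_1 = 2

p(D) = 4·I + 2·D, i.e. c_0 = 4, c_1 = 2


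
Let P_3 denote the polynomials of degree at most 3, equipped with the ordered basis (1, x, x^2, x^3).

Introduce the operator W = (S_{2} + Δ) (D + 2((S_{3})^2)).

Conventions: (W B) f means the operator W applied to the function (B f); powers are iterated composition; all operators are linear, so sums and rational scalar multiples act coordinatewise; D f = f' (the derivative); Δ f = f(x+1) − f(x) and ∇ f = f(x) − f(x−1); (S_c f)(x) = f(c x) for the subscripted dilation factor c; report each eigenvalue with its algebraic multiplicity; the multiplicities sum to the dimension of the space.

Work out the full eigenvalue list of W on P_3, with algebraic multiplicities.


λ = 2 (multiplicity 1), λ = 36 (multiplicity 1), λ = 648 (multiplicity 1), λ = 11664 (multiplicity 1)

image of 1: 2
image of x: 36x + 19
image of x^2: 648x^2 + 328x + 164
image of x^3: 11664x^3 + 4386x^2 + 4380x + 1461
the matrix is upper triangular; its diagonal is (2, 36, 648, 11664)
for a triangular matrix the eigenvalues are the diagonal entries, with algebraic multiplicity their repetition count


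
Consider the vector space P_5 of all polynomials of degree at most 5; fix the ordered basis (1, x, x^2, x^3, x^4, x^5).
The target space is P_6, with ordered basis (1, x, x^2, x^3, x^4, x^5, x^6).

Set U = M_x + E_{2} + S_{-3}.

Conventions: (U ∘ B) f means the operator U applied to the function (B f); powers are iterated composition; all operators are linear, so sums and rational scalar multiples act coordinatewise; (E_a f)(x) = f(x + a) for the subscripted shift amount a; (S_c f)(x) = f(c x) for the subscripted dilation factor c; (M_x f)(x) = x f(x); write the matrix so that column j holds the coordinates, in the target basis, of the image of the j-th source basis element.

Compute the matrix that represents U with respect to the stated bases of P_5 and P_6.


image of 1: x + 2
image of x: x^2 - 2x + 2
image of x^2: x^3 + 10x^2 + 4x + 4
image of x^3: x^4 - 26x^3 + 6x^2 + 12x + 8
image of x^4: x^5 + 82x^4 + 8x^3 + 24x^2 + 32x + 16
image of x^5: x^6 - 242x^5 + 10x^4 + 40x^3 + 80x^2 + 80x + 32
each image's coordinates form column j of the matrix

the matrix is [[2, 2, 4, 8, 16, 32]; [1, -2, 4, 12, 32, 80]; [0, 1, 10, 6, 24, 80]; [0, 0, 1, -26, 8, 40]; [0, 0, 0, 1, 82, 10]; [0, 0, 0, 0, 1, -242]; [0, 0, 0, 0, 0, 1]] (rows listed top to bottom)


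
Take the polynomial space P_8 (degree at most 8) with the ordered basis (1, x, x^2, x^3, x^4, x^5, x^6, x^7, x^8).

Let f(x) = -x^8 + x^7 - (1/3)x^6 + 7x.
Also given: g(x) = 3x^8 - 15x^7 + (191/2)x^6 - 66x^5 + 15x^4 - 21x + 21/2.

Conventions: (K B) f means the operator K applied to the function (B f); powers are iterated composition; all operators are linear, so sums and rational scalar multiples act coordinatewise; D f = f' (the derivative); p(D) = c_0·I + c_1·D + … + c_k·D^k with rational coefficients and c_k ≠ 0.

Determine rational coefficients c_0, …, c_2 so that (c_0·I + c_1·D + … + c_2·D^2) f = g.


c_0 = -3, c_1 = 3/2, c_2 = -3/2

D^0 f = -x^8 + x^7 - (1/3)x^6 + 7x
D^1 f = -8x^7 + 7x^6 - 2x^5 + 7
D^2 f = -56x^6 + 42x^5 - 10x^4
matching coefficients of g against c_0 f + c_1 Df + … from the top degree down determines the c_i
solution: c_0 = -3, c_1 = 3/2, c_2 = -3/2


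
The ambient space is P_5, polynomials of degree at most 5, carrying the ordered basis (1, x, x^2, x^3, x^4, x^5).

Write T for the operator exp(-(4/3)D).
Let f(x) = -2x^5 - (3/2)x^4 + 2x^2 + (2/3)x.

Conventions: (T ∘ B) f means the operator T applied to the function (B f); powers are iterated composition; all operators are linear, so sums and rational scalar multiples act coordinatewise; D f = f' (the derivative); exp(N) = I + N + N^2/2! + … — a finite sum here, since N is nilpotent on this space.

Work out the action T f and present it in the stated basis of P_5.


order-1 term: (40/3)x^4 + 8x^3 - (16/3)x - 8/9
order-2 term: -(320/9)x^3 - 16x^2 + 32/9
order-3 term: (1280/27)x^2 + (128/9)x
order-4 term: -(2560/81)x - 128/27
order-5 term: 2048/243
the series for exp(-(4/3)D) f terminates at order 5
exp(-(4/3)D) f = -2x^5 + (71/6)x^4 - (248/9)x^3 + (902/27)x^2 - (1786/81)x + 1544/243

the image equals g(x) = -2x^5 + (71/6)x^4 - (248/9)x^3 + (902/27)x^2 - (1786/81)x + 1544/243


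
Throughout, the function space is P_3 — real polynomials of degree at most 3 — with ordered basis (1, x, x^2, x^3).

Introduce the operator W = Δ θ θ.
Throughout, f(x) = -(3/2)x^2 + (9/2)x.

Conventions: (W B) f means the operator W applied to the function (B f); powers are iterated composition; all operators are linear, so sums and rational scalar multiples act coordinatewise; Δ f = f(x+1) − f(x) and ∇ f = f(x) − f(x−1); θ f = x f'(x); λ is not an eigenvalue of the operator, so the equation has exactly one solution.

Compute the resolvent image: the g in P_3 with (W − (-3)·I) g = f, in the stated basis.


write g with unknown coordinates in the stated basis and equate coefficients in (W − (-3)·I) g = f
solving from the highest basis element down gives g = -(1/2)x^2 + (17/6)x - 5/18
check: W g = -4x + 5/6
so W g − (-3)·g = -(3/2)x^2 + (9/2)x = f ✓

the image equals g(x) = -(1/2)x^2 + (17/6)x - 5/18


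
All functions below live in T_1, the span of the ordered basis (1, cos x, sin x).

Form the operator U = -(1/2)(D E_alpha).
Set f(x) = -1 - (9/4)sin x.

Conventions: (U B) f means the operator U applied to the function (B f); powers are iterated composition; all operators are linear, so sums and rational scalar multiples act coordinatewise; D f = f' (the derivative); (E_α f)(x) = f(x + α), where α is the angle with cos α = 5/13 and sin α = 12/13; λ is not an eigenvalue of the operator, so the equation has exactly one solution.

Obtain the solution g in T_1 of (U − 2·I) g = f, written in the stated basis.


the image equals g(x) = 1/2 - (9/50)cos x + (36/25)sin x

write g with unknown coordinates in the stated basis and equate coefficients in (U − 2·I) g = f
solving from the highest basis element down gives g = 1/2 - (9/50)cos x + (36/25)sin x
check: U g = -(9/25)cos x + (63/100)sin x
so U g − 2·g = -1 - (9/4)sin x = f ✓


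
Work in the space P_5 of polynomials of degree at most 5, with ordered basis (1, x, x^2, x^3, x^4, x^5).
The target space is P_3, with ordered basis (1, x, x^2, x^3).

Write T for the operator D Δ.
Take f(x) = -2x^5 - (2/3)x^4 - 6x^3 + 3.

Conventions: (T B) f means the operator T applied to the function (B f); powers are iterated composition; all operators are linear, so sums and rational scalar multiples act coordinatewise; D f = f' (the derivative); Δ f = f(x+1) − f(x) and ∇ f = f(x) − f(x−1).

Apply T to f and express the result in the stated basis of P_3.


the result is g(x) = -40x^3 - 68x^2 - 84x - 92/3

Δ f = -10x^4 - (68/3)x^3 - 42x^2 - (92/3)x - 26/3
D Δ f = -40x^3 - 68x^2 - 84x - 92/3


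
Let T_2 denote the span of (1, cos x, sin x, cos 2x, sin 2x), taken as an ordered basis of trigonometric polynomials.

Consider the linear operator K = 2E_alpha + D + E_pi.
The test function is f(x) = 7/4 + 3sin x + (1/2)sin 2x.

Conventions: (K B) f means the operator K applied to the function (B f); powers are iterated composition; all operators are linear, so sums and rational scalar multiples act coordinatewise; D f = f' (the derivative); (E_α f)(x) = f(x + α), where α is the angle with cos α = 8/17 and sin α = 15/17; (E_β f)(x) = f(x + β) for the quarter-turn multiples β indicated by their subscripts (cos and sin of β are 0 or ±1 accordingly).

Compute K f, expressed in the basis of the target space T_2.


the image equals g(x) = 21/4 + (141/17)cos x - (3/17)sin x + (529/289)cos 2x - (33/578)sin 2x

E_alpha f = 7/4 + (45/17)cos x + (24/17)sin x + (120/289)cos 2x - (161/578)sin 2x
(2E_alpha) f = 7/2 + (90/17)cos x + (48/17)sin x + (240/289)cos 2x - (161/289)sin 2x
D f = 3cos x + cos 2x
E_pi f = 7/4 - 3sin x + (1/2)sin 2x
(2E_alpha + D + E_pi) f = 21/4 + (141/17)cos x - (3/17)sin x + (529/289)cos 2x - (33/578)sin 2x


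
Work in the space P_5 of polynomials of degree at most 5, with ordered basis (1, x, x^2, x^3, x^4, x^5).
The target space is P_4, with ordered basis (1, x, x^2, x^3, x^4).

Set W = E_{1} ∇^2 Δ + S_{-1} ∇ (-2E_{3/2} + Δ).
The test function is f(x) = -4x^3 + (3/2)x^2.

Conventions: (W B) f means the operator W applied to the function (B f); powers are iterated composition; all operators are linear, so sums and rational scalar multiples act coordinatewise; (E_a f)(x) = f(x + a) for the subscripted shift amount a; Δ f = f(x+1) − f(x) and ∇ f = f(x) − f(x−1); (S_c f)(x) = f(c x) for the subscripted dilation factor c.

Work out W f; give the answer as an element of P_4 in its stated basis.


g(x) = 24x^2 - 18x - 1

Δ f = -12x^2 - 9x - 5/2
∇ Δ f = -24x + 3
∇ ∇ Δ f = -24
E_{1} ∇^2 Δ f = -24
E_{3/2} f = -4x^3 - (33/2)x^2 - (45/2)x - 81/8
(-2E_{3/2}) f = 8x^3 + 33x^2 + 45x + 81/4
Δ f = -12x^2 - 9x - 5/2
(-2E_{3/2} + Δ) f = 8x^3 + 21x^2 + 36x + 71/4
∇ (-2E_{3/2} + Δ) f = 24x^2 + 18x + 23
S_{-1} ∇ (-2E_{3/2} + Δ) f = 24x^2 - 18x + 23
(E_{1} ∇^2 Δ + S_{-1} ∇ (-2E_{3/2} + Δ)) f = 24x^2 - 18x - 1


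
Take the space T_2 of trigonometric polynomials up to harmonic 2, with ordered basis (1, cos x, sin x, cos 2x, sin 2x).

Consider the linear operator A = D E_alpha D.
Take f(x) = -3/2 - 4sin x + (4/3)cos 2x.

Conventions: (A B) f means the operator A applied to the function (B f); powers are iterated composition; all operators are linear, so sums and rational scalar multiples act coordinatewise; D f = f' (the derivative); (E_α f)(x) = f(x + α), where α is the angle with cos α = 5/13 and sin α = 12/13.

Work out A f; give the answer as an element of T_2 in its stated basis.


the result is g(x) = (48/13)cos x + (20/13)sin x + (1904/507)cos 2x + (640/169)sin 2x

D f = -4cos x - (8/3)sin 2x
E_alpha D f = -(20/13)cos x + (48/13)sin x - (320/169)cos 2x + (952/507)sin 2x
D (E_alpha D) f = (48/13)cos x + (20/13)sin x + (1904/507)cos 2x + (640/169)sin 2x


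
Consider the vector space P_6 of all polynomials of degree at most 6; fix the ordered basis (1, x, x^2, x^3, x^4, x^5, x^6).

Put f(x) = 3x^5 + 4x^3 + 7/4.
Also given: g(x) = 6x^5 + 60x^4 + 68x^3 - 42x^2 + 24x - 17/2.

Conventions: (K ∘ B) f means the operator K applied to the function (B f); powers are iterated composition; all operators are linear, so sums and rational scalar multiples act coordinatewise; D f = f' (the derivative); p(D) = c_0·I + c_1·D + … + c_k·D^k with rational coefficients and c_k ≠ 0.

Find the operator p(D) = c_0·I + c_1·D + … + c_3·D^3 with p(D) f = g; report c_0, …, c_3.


c_0 = 2, c_1 = 4, c_2 = 1, c_3 = -1/2

D^0 f = 3x^5 + 4x^3 + 7/4
D^1 f = 15x^4 + 12x^2
D^2 f = 60x^3 + 24x
D^3 f = 180x^2 + 24
matching coefficients of g against c_0 f + c_1 Df + … from the top degree down determines the c_i
solution: c_0 = 2, c_1 = 4, c_2 = 1, c_3 = -1/2


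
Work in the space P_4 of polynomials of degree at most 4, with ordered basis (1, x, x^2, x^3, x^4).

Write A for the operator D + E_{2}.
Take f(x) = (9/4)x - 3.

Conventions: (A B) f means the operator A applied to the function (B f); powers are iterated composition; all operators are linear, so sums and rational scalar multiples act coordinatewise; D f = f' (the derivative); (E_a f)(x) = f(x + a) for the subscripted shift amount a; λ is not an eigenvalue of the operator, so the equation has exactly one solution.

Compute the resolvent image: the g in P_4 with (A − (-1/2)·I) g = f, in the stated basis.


write g with unknown coordinates in the stated basis and equate coefficients in (A − (-1/2)·I) g = f
solving from the highest basis element down gives g = (3/2)x - 5
check: A g = (3/2)x - 1/2
so A g − (-1/2)·g = (9/4)x - 3 = f ✓

the image equals g(x) = (3/2)x - 5


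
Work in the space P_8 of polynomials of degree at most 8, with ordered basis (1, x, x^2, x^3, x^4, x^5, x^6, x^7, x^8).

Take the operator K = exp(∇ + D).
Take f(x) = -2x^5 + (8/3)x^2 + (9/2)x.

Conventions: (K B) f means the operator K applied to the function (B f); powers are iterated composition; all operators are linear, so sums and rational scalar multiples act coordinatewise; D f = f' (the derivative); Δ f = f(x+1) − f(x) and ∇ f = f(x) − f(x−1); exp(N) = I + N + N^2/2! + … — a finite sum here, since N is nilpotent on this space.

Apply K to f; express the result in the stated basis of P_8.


the result is g(x) = -2x^5 - 20x^4 - 60x^3 - (172/3)x^2 - (29/6)x + 11

order-1 term: -20x^4 + 20x^3 - 20x^2 + (62/3)x + 13/3
order-2 term: -80x^3 + 120x^2 - 110x + 152/3
order-3 term: -160x^2 + 240x - 140
order-4 term: -160x + 160
order-5 term: -64
the series for exp(∇ + D) f terminates at order 5
exp(∇ + D) f = -2x^5 - 20x^4 - 60x^3 - (172/3)x^2 - (29/6)x + 11


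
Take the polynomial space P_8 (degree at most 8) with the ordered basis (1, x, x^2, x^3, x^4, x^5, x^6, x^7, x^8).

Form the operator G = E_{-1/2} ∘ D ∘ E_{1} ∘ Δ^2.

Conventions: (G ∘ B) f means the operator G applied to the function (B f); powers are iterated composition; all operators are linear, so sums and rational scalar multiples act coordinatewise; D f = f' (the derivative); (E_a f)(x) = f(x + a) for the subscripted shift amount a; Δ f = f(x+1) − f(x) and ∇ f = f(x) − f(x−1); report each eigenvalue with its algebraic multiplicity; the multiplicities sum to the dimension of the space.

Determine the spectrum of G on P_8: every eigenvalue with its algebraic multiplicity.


λ = 0 (multiplicity 9)

image of 1: 0
image of x: 0
image of x^2: 0
image of x^3: 6
image of x^4: 24x + 36
image of x^5: 60x^2 + 180x + 145
image of x^6: 120x^3 + 540x^2 + 870x + 495
image of x^7: 210x^4 + 1260x^3 + 3045x^2 + 3465x + 12397/8
image of x^8: 336x^5 + 2520x^4 + 8120x^3 + 13860x^2 + 12397x + 9219/2
the matrix is upper triangular; its diagonal is (0, 0, 0, 0, 0, 0, 0, 0, 0)
for a triangular matrix the eigenvalues are the diagonal entries, with algebraic multiplicity their repetition count


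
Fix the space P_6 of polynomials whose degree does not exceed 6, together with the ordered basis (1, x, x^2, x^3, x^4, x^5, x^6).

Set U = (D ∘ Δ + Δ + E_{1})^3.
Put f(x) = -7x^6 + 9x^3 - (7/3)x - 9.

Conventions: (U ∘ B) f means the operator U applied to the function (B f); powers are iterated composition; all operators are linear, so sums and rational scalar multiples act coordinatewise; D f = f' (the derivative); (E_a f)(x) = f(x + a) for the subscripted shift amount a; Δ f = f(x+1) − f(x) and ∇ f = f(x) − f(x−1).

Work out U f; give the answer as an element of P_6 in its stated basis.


Δ f = -42x^5 - 105x^4 - 140x^3 - 78x^2 - 15x - 1/3
D Δ f = -210x^4 - 420x^3 - 420x^2 - 156x - 15
Δ f = -42x^5 - 105x^4 - 140x^3 - 78x^2 - 15x - 1/3
E_{1} f = -7x^6 - 42x^5 - 105x^4 - 131x^3 - 78x^2 - (52/3)x - 28/3
(D ∘ Δ + Δ + E_{1}) f = -7x^6 - 84x^5 - 420x^4 - 691x^3 - 576x^2 - (565/3)x - 74/3
Δ (D ∘ Δ + Δ + E_{1}) f = -42x^5 - 525x^4 - 2660x^3 - 5538x^2 - 5367x - 5899/3
D Δ (D ∘ Δ + Δ + E_{1}) f = -210x^4 - 2100x^3 - 7980x^2 - 11076x - 5367
Δ (D ∘ Δ + Δ + E_{1}) f = -42x^5 - 525x^4 - 2660x^3 - 5538x^2 - 5367x - 5899/3
E_{1} (D ∘ Δ + Δ + E_{1}) f = -7x^6 - 126x^5 - 945x^4 - 3351x^3 - 6114x^2 - (16666/3)x - 1991
(D ∘ Δ + Δ + E_{1}) (D ∘ Δ + Δ + E_{1}) f = -7x^6 - 168x^5 - 1680x^4 - 8111x^3 - 19632x^2 - (65995/3)x - 27973/3
Δ (D ∘ Δ + Δ + E_{1}) (D ∘ Δ + Δ + E_{1}) f = -42x^5 - 945x^4 - 8540x^3 - 36198x^2 - 71199x - 154789/3
D Δ (D ∘ Δ + Δ + E_{1}) (D ∘ Δ + Δ + E_{1}) f = -210x^4 - 3780x^3 - 25620x^2 - 72396x - 71199
Δ (D ∘ Δ + Δ + E_{1}) (D ∘ Δ + Δ + E_{1}) f = -42x^5 - 945x^4 - 8540x^3 - 36198x^2 - 71199x - 154789/3
E_{1} (D ∘ Δ + Δ + E_{1}) (D ∘ Δ + Δ + E_{1}) f = -7x^6 - 210x^5 - 2625x^4 - 16651x^3 - 55830x^2 - (279592/3)x - 182762/3
(D ∘ Δ + Δ + E_{1}) (D ∘ Δ + Δ + E_{1}) (D ∘ Δ + Δ + E_{1}) f = -7x^6 - 252x^5 - 3780x^4 - 28971x^3 - 117648x^2 - (710377/3)x - 183716

g(x) = -7x^6 - 252x^5 - 3780x^4 - 28971x^3 - 117648x^2 - (710377/3)x - 183716


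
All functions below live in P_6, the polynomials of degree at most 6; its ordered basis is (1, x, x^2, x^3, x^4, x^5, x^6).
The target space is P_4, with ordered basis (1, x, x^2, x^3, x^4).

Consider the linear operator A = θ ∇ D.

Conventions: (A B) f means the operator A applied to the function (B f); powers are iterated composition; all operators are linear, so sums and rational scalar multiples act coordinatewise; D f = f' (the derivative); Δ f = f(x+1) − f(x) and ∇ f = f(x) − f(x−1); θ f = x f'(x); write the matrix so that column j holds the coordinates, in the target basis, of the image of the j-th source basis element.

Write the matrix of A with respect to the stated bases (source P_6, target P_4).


the matrix is [[0, 0, 0, 0, 0, 0, 0]; [0, 0, 0, 6, -12, 20, -30]; [0, 0, 0, 0, 24, -60, 120]; [0, 0, 0, 0, 0, 60, -180]; [0, 0, 0, 0, 0, 0, 120]] (rows listed top to bottom)

image of 1: 0
image of x: 0
image of x^2: 0
image of x^3: 6x
image of x^4: 24x^2 - 12x
image of x^5: 60x^3 - 60x^2 + 20x
image of x^6: 120x^4 - 180x^3 + 120x^2 - 30x
each image's coordinates form column j of the matrix


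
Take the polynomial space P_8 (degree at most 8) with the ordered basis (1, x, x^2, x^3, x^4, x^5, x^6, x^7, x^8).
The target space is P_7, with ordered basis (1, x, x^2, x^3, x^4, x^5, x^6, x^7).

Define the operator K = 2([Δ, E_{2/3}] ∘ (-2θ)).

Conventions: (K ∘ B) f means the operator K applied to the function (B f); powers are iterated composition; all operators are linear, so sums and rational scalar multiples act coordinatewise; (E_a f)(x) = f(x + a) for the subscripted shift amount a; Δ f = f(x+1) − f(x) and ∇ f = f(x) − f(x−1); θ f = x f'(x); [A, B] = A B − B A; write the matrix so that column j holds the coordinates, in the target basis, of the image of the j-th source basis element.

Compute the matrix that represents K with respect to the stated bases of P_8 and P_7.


image of 1: 0
image of x: 0
image of x^2: 0
image of x^3: 0
image of x^4: 0
image of x^5: 0
image of x^6: 0
image of x^7: 0
image of x^8: 0
each image's coordinates form column j of the matrix

the matrix is [[0, 0, 0, 0, 0, 0, 0, 0, 0]; [0, 0, 0, 0, 0, 0, 0, 0, 0]; [0, 0, 0, 0, 0, 0, 0, 0, 0]; [0, 0, 0, 0, 0, 0, 0, 0, 0]; [0, 0, 0, 0, 0, 0, 0, 0, 0]; [0, 0, 0, 0, 0, 0, 0, 0, 0]; [0, 0, 0, 0, 0, 0, 0, 0, 0]; [0, 0, 0, 0, 0, 0, 0, 0, 0]] (rows listed top to bottom)


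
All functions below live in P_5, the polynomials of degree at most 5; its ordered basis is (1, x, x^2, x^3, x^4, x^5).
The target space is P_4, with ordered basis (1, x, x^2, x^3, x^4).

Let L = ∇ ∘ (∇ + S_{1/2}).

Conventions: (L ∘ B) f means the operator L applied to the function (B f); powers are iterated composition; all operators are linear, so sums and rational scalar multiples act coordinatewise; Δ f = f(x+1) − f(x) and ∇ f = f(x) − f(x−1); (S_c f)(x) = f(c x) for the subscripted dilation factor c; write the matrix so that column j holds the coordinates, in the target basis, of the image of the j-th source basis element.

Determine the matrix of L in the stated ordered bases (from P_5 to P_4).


image of 1: 0
image of x: 1/2
image of x^2: (1/2)x + 7/4
image of x^3: (3/8)x^2 + (45/8)x - 47/8
image of x^4: (1/4)x^3 + (93/8)x^2 - (95/4)x + 223/16
image of x^5: (5/32)x^4 + (315/16)x^3 - (955/16)x^2 + (2235/32)x - 959/32
each image's coordinates form column j of the matrix

the matrix is [[0, 1/2, 7/4, -47/8, 223/16, -959/32]; [0, 0, 1/2, 45/8, -95/4, 2235/32]; [0, 0, 0, 3/8, 93/8, -955/16]; [0, 0, 0, 0, 1/4, 315/16]; [0, 0, 0, 0, 0, 5/32]] (rows listed top to bottom)


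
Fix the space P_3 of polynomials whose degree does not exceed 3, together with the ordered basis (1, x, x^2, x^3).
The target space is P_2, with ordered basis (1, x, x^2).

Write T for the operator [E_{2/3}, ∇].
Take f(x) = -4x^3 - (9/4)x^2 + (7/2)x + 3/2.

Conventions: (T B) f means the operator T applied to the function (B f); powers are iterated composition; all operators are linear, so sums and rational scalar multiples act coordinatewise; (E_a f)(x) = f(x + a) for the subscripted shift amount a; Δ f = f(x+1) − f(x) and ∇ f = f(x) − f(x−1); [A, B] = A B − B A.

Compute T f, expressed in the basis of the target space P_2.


the result is g(x) = 0

∇ f = -12x^2 + (15/2)x + 7/4
E_{2/3} ∇ f = -12x^2 - (17/2)x + 17/12
E_{2/3} f = -4x^3 - (41/4)x^2 - (29/6)x + 89/54
∇ E_{2/3} f = -12x^2 - (17/2)x + 17/12
[E_{2/3}, ∇] f = 0


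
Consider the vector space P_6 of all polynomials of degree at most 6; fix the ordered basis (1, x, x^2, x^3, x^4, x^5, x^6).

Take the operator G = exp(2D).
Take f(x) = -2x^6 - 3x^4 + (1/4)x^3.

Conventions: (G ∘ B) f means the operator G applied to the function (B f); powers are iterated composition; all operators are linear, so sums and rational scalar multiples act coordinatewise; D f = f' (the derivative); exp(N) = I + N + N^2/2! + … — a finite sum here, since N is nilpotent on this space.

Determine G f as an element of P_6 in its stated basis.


the image equals g(x) = -2x^6 - 24x^5 - 123x^4 - (1375/4)x^3 - (1101/2)x^2 - 477x - 174

order-1 term: -24x^5 - 24x^3 + (3/2)x^2
order-2 term: -120x^4 - 72x^2 + 3x
order-3 term: -320x^3 - 96x + 2
order-4 term: -480x^2 - 48
order-5 term: -384x
order-6 term: -128
the series for exp(2D) f terminates at order 6
exp(2D) f = -2x^6 - 24x^5 - 123x^4 - (1375/4)x^3 - (1101/2)x^2 - 477x - 174


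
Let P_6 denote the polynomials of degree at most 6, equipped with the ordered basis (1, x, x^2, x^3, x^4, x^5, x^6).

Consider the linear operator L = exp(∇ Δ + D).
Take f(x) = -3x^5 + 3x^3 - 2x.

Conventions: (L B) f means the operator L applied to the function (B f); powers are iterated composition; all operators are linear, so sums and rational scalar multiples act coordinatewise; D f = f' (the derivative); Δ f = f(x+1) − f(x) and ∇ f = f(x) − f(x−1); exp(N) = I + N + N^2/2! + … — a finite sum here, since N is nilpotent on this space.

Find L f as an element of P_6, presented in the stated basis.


the result is g(x) = -3x^5 - 15x^4 - 87x^3 - 201x^2 - 380x - 254

order-1 term: -15x^4 - 60x^3 + 9x^2 - 12x - 2
order-2 term: -30x^3 - 180x^2 - 171x - 12
order-3 term: -30x^2 - 180x - 177
order-4 term: -15x - 60
order-5 term: -3
the series for exp(∇ Δ + D) f terminates at order 5
exp(∇ Δ + D) f = -3x^5 - 15x^4 - 87x^3 - 201x^2 - 380x - 254


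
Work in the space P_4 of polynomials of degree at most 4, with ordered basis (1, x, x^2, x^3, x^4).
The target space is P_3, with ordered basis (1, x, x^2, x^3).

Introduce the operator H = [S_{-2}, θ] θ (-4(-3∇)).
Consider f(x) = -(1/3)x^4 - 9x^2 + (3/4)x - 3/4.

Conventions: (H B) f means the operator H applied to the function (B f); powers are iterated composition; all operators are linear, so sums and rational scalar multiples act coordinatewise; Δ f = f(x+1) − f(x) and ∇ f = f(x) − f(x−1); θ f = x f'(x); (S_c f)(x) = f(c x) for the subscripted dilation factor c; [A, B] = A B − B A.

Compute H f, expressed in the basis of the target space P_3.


∇ f = -(4/3)x^3 + 2x^2 - (58/3)x + 121/12
(-3∇) f = 4x^3 - 6x^2 + 58x - 121/4
(-4(-3∇)) f = -16x^3 + 24x^2 - 232x + 121
θ (-4(-3∇)) f = -48x^3 + 48x^2 - 232x
θ θ (-4(-3∇)) f = -144x^3 + 96x^2 - 232x
S_{-2} θ θ (-4(-3∇)) f = 1152x^3 + 384x^2 + 464x
S_{-2} θ (-4(-3∇)) f = 384x^3 + 192x^2 + 464x
θ S_{-2} θ (-4(-3∇)) f = 1152x^3 + 384x^2 + 464x
[S_{-2}, θ] θ (-4(-3∇)) f = 0

the result is g(x) = 0
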